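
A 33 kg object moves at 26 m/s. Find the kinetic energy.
KE = ½mv² = ½(33)(26)² = 11154.0 J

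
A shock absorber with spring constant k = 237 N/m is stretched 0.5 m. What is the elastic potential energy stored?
PE = ½kx² = ½(237)(0.5)² = 29.63 J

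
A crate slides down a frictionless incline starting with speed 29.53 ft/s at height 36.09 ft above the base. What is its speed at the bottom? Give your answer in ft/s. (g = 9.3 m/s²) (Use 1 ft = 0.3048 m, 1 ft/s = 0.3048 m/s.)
Convert to SI: v₀ = 9.00074 m/s, h = 11.0002 m
½mv₀² + mgh = ½mv² ⇒ v = √(v₀² + 2gh) = √(9.00074² + 2·9.3·11.0002) = 16.9002 m/s = 55.45 ft/s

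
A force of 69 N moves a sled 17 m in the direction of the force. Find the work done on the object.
W = F·d = (69)(17) = 1173 J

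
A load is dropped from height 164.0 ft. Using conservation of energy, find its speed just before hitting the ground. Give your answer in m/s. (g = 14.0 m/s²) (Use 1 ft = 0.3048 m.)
Convert to SI: h = 49.9872 m
mgh = ½mv² ⇒ v = √(2gh) = √(2·14.0·49.9872) = 37.41 m/s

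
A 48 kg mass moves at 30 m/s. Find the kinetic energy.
KE = ½mv² = ½(48)(30)² = 21600.0 J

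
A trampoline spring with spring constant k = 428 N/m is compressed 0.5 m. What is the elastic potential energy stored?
PE = ½kx² = ½(428)(0.5)² = 53.5 J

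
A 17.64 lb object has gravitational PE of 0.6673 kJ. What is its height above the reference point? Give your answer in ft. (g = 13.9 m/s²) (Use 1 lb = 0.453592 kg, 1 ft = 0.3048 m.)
Convert to SI: m = 8.00136 kg, PE = 667.3 J
h = PE/(mg) = 667.3/(8.00136·13.9) = 5.99988 m = 19.68 ft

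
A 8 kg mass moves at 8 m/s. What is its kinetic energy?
KE = ½mv² = ½(8)(8)² = 256.0 J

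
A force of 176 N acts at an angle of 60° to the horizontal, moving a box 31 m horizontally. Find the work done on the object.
W = F·d·cosθ = (176)(31)cos(60°) = 2728 J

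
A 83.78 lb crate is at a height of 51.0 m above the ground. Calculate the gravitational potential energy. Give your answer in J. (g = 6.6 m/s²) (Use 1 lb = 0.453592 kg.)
Convert to SI: m = 38.0019 kg, h = 51.0 m
PE = mgh = (38.0019)(6.6)(51.0) = 12790 J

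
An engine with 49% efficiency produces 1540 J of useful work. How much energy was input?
W_in = W_out/η = 1540/0.49 = 3143 J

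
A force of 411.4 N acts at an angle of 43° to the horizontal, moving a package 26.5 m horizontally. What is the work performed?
W = F·d·cosθ = (411.4)(26.5)cos(43°) = 7973 J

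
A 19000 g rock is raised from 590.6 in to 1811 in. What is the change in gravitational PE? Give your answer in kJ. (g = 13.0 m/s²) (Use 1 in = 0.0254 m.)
Convert to SI: m = 19.0 kg, Δh = 30.9982 m
ΔPE = mgΔh = (19.0)(13.0)(30.9982) = 7656.55 J = 7.657 kJ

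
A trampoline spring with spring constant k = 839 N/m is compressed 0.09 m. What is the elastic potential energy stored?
PE = ½kx² = ½(839)(0.09)² = 3.398 J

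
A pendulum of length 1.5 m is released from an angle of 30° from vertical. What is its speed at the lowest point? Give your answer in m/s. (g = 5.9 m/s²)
h = L(1 − cosθ) = 1.5(1 − cos30°) = 0.200962 m
v = √(2gh) = √(2·5.9·0.200962) = 1.54 m/s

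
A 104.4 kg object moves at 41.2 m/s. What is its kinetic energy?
KE = ½mv² = ½(104.4)(41.2)² = 88610 J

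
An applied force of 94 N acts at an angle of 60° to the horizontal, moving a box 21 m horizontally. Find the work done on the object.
W = F·d·cosθ = (94)(21)cos(60°) = 987.0 J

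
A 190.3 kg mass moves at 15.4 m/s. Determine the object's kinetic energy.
KE = ½mv² = ½(190.3)(15.4)² = 22570 J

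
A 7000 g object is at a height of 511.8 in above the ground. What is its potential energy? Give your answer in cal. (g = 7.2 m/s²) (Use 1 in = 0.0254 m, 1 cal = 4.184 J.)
Convert to SI: m = 7.0 kg, h = 12.9997 m
PE = mgh = (7.0)(7.2)(12.9997) = 655.186 J = 156.6 cal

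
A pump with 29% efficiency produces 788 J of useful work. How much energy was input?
W_in = W_out/η = 788/0.29 = 2717 J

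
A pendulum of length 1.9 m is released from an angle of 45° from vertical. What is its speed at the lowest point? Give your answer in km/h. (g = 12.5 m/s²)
h = L(1 − cosθ) = 1.9(1 − cos45°) = 0.556497 m
v = √(2gh) = √(2·12.5·0.556497) = 3.72994 m/s = 13.43 km/h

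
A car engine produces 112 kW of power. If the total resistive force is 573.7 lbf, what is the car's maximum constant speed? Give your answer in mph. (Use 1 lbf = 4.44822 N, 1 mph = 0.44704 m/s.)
Convert to SI: F = 2551.94 N
P = Fv ⇒ v = P/F = 112000 W/2551.94 N = 43.8881 m/s = 98.17 mph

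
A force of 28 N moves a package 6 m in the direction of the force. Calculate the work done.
W = F·d = (28)(6) = 168.0 J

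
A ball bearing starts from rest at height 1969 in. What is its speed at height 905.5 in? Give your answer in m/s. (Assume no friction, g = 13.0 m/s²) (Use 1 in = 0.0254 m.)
Convert to SI: h₁−h₂ = 27.0129 m
mgh₁ = mgh₂ + ½mv² ⇒ v = √(2g(h₁−h₂)) = √(2·13.0·27.0129) = 26.5 m/s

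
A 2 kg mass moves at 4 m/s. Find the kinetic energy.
KE = ½mv² = ½(2)(4)² = 16.0 J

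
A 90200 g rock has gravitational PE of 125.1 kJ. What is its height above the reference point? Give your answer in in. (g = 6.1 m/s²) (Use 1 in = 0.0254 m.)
Convert to SI: m = 90.2 kg, PE = 125100 J
h = PE/(mg) = 125100/(90.2·6.1) = 227.364 m = 8951 in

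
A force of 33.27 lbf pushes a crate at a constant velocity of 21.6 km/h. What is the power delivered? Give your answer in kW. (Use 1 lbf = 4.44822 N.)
Convert to SI: F = 147.992 N, v = 6.0 m/s
P = Fv = (147.992)(6.0) = 887.954 W = 0.888 kW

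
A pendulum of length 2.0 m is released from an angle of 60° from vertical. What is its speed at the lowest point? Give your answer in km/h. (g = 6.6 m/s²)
h = L(1 − cosθ) = 2.0(1 − cos60°) = 1.0 m
v = √(2gh) = √(2·6.6·1.0) = 3.63318 m/s = 13.08 km/h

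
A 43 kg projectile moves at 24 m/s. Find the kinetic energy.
KE = ½mv² = ½(43)(24)² = 12384.0 J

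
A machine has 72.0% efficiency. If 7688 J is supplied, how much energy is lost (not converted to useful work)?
W_lost = W_in(1 − η) = 7688·(1 − 0.72) = 2153 J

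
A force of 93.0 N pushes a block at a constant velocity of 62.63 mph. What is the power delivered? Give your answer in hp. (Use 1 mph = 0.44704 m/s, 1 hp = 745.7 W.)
Convert to SI: F = 93.0 N, v = 27.9981 m/s
P = Fv = (93.0)(27.9981) = 2603.82 W = 3.492 hp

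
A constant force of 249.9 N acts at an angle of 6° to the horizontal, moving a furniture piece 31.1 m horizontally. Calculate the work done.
W = F·d·cosθ = (249.9)(31.1)cos(6°) = 7729 J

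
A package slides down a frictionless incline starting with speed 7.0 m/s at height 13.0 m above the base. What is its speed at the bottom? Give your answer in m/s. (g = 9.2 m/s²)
½mv₀² + mgh = ½mv² ⇒ v = √(v₀² + 2gh) = √(7.0² + 2·9.2·13.0) = 16.98 m/s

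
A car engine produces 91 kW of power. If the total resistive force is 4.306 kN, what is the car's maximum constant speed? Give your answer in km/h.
Convert to SI: F = 4306.0 N
P = Fv ⇒ v = P/F = 91000 W/4306.0 N = 21.1333 m/s = 76.08 km/h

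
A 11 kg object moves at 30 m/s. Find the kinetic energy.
KE = ½mv² = ½(11)(30)² = 4950.0 J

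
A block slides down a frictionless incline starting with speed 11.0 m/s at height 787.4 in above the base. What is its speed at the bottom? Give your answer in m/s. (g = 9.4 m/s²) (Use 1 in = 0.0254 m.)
Convert to SI: v₀ = 11.0 m/s, h = 20.0 m
½mv₀² + mgh = ½mv² ⇒ v = √(v₀² + 2gh) = √(11.0² + 2·9.4·20.0) = 22.29 m/s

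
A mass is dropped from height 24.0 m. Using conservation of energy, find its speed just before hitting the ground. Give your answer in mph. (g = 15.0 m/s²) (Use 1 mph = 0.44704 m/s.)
mgh = ½mv² ⇒ v = √(2gh) = √(2·15.0·24.0) = 26.8328 m/s = 60.02 mph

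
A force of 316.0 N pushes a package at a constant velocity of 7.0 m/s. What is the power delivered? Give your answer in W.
P = Fv = (316.0)(7.0) = 2212 W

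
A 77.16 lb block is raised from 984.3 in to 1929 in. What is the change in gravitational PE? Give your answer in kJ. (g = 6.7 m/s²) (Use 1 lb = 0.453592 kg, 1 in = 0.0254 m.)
Convert to SI: m = 34.9992 kg, Δh = 23.9954 m
ΔPE = mgΔh = (34.9992)(6.7)(23.9954) = 5626.78 J = 5.627 kJ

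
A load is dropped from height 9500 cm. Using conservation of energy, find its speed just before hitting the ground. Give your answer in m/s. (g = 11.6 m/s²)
Convert to SI: h = 95.0 m
mgh = ½mv² ⇒ v = √(2gh) = √(2·11.6·95.0) = 46.95 m/s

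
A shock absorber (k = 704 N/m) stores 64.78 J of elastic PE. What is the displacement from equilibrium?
x = √(2·PE/k) = √(2·64.78/704) = 0.429 m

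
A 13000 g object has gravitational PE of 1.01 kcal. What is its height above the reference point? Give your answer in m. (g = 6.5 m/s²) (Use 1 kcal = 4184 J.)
Convert to SI: m = 13.0 kg, PE = 4225.84 J
h = PE/(mg) = 4225.84/(13.0·6.5) = 50.01 m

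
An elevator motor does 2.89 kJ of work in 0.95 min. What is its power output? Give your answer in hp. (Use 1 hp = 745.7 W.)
Convert to SI: W = 2890.0 J, t = 57.0 s
P = W/t = 2890.0/57.0 = 50.7018 W = 0.06799 hp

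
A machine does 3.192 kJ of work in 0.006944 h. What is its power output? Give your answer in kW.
Convert to SI: W = 3192.0 J, t = 24.9984 s
P = W/t = 3192.0/24.9984 = 127.688 W = 0.1277 kW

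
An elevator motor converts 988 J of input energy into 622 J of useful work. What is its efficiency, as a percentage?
η = W_out/W_in = 622/988 = 62.96%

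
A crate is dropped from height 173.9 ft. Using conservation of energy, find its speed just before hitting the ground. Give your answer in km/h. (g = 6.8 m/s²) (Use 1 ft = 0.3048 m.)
Convert to SI: h = 53.0047 m
mgh = ½mv² ⇒ v = √(2gh) = √(2·6.8·53.0047) = 26.8489 m/s = 96.66 km/h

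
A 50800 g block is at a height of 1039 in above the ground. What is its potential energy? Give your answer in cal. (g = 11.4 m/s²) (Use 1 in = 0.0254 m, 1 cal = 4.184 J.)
Convert to SI: m = 50.8 kg, h = 26.3906 m
PE = mgh = (50.8)(11.4)(26.3906) = 15283.3 J = 3653 cal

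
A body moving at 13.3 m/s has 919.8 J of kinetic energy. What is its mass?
m = 2·KE/v² = 2·919.8/(13.3)² = 10.4 kg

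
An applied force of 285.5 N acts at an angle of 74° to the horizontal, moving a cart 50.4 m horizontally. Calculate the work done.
W = F·d·cosθ = (285.5)(50.4)cos(74°) = 3966 J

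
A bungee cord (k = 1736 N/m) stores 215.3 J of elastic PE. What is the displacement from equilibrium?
x = √(2·PE/k) = √(2·215.3/1736) = 0.498 m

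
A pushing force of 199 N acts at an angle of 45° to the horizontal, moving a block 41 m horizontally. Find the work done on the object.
W = F·d·cosθ = (199)(41)cos(45°) = 5769 J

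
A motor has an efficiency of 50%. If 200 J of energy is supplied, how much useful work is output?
W_out = η·W_in = 0.5·200 = 100.0 J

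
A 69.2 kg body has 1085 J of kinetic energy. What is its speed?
v = √(2·KE/m) = √(2·1085/69.2) = 5.6 m/s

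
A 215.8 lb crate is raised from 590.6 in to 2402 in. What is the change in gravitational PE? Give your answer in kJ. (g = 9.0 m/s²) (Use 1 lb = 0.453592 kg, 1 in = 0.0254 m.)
Convert to SI: m = 97.8852 kg, Δh = 46.0096 m
ΔPE = mgΔh = (97.8852)(9.0)(46.0096) = 40532.9 J = 40.53 kJ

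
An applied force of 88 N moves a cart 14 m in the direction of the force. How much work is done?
W = F·d = (88)(14) = 1232 J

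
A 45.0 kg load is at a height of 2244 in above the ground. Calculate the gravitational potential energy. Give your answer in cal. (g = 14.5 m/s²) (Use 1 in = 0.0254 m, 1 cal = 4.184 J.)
Convert to SI: m = 45.0 kg, h = 56.9976 m
PE = mgh = (45.0)(14.5)(56.9976) = 37190.9 J = 8889 cal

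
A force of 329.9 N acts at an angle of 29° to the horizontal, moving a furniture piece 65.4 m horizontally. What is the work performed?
W = F·d·cosθ = (329.9)(65.4)cos(29°) = 18870 J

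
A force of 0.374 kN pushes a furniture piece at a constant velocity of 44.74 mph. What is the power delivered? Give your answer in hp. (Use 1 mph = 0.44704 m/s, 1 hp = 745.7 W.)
Convert to SI: F = 374.0 N, v = 20.0006 m/s
P = Fv = (374.0)(20.0006) = 7480.21 W = 10.03 hp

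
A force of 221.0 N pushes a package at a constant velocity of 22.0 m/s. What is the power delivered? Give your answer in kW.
P = Fv = (221.0)(22.0) = 4862.0 W = 4.862 kW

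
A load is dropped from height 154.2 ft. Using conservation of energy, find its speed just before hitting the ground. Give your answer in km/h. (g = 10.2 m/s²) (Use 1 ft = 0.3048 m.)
Convert to SI: h = 47.0002 m
mgh = ½mv² ⇒ v = √(2gh) = √(2·10.2·47.0002) = 30.9645 m/s = 111.5 km/h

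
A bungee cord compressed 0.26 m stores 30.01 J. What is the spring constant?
k = 2·PE/x² = 2·30.01/(0.26)² = 887.9 N/m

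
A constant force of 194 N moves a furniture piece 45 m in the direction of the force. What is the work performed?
W = F·d = (194)(45) = 8730 J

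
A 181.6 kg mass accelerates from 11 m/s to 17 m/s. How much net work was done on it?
W = ΔKE = ½m(v₂² − v₁²) = ½(181.6)(17² − 11²) = 15254.4 J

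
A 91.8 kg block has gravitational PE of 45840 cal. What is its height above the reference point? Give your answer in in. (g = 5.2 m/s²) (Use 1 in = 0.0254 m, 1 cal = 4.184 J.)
Convert to SI: m = 91.8 kg, PE = 191795 J
h = PE/(mg) = 191795/(91.8·5.2) = 401.782 m = 15820 in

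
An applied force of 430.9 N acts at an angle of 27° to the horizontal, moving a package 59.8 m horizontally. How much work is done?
W = F·d·cosθ = (430.9)(59.8)cos(27°) = 22960 J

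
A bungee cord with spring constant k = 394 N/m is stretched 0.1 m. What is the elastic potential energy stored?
PE = ½kx² = ½(394)(0.1)² = 1.97 J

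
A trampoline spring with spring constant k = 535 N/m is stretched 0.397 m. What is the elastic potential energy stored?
PE = ½kx² = ½(535)(0.397)² = 42.16 J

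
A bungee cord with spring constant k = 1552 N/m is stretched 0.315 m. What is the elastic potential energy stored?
PE = ½kx² = ½(1552)(0.315)² = 77.0 J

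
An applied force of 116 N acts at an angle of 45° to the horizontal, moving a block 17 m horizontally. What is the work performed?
W = F·d·cosθ = (116)(17)cos(45°) = 1394 J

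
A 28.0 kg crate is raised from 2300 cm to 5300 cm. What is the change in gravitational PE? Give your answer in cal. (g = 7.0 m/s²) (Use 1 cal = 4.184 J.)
Convert to SI: m = 28.0 kg, Δh = 30.0 m
ΔPE = mgΔh = (28.0)(7.0)(30.0) = 5880.0 J = 1405 cal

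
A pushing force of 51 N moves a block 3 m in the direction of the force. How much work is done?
W = F·d = (51)(3) = 153.0 J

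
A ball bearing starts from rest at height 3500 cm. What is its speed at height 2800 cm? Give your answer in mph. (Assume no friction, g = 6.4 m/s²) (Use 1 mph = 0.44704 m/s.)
Convert to SI: h₁−h₂ = 7.0 m
mgh₁ = mgh₂ + ½mv² ⇒ v = √(2g(h₁−h₂)) = √(2·6.4·7.0) = 9.46573 m/s = 21.17 mph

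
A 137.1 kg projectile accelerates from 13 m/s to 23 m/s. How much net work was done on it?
W = ΔKE = ½m(v₂² − v₁²) = ½(137.1)(23² − 13²) = 24678.0 J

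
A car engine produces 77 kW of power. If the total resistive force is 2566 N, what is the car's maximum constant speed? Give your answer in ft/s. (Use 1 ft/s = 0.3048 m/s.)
P = Fv ⇒ v = P/F = 77000 W/2566.0 N = 30.0078 m/s = 98.45 ft/s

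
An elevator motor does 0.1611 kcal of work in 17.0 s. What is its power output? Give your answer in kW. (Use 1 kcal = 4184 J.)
Convert to SI: W = 674.042 J, t = 17.0 s
P = W/t = 674.042/17.0 = 39.6496 W = 0.03965 kW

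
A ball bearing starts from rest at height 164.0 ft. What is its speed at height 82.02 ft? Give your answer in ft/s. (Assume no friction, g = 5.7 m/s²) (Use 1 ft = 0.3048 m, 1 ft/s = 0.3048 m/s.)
Convert to SI: h₁−h₂ = 24.9875 m
mgh₁ = mgh₂ + ½mv² ⇒ v = √(2g(h₁−h₂)) = √(2·5.7·24.9875) = 16.8777 m/s = 55.37 ft/s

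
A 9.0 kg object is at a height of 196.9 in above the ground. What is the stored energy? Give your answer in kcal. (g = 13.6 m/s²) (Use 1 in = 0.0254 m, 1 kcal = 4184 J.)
Convert to SI: m = 9.0 kg, h = 5.00126 m
PE = mgh = (9.0)(13.6)(5.00126) = 612.154 J = 0.1463 kcal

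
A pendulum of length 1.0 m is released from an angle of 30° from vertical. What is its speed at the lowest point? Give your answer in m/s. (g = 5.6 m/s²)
h = L(1 − cosθ) = 1.0(1 − cos30°) = 0.133975 m
v = √(2gh) = √(2·5.6·0.133975) = 1.225 m/s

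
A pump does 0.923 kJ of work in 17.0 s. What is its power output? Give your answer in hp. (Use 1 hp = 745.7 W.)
Convert to SI: W = 923.0 J, t = 17.0 s
P = W/t = 923.0/17.0 = 54.2941 W = 0.07281 hp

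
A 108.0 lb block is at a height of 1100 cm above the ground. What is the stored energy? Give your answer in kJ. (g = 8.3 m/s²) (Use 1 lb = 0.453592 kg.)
Convert to SI: m = 48.9879 kg, h = 11.0 m
PE = mgh = (48.9879)(8.3)(11.0) = 4472.6 J = 4.473 kJ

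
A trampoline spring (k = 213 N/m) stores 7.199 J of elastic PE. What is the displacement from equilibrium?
x = √(2·PE/k) = √(2·7.199/213) = 0.26 m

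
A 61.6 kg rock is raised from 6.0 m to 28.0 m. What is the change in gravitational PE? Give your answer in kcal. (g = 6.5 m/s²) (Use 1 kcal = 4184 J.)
ΔPE = mgΔh = (61.6)(6.5)(22.0) = 8808.8 J = 2.105 kcal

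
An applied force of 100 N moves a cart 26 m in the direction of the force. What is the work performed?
W = F·d = (100)(26) = 2600 J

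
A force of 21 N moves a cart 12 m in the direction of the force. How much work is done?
W = F·d = (21)(12) = 252.0 J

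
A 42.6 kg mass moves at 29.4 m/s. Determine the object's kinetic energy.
KE = ½mv² = ½(42.6)(29.4)² = 18410 J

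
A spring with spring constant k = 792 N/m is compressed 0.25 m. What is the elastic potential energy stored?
PE = ½kx² = ½(792)(0.25)² = 24.75 J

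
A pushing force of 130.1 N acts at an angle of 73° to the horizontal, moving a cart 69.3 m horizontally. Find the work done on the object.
W = F·d·cosθ = (130.1)(69.3)cos(73°) = 2636 J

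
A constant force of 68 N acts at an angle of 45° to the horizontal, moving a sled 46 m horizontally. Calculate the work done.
W = F·d·cosθ = (68)(46)cos(45°) = 2212 J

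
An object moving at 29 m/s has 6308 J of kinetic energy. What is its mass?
m = 2·KE/v² = 2·6308/(29)² = 15.0 kg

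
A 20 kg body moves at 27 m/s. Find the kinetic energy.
KE = ½mv² = ½(20)(27)² = 7290.0 J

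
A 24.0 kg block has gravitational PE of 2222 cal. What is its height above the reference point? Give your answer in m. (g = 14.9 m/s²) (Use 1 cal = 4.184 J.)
Convert to SI: m = 24.0 kg, PE = 9296.85 J
h = PE/(mg) = 9296.85/(24.0·14.9) = 26.0 m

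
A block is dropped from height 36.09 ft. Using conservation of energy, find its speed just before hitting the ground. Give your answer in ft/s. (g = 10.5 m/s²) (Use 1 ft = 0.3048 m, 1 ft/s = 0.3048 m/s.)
Convert to SI: h = 11.0002 m
mgh = ½mv² ⇒ v = √(2gh) = √(2·10.5·11.0002) = 15.1988 m/s = 49.86 ft/s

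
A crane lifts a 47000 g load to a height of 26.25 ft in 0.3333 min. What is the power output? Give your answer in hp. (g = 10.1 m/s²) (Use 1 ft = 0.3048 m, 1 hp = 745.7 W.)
Convert to SI: m = 47.0 kg, h = 8.001 m, t = 19.998 s
P = mgh/t = (47.0)(10.1)(8.001)/19.998 = 189.923 W = 0.2547 hp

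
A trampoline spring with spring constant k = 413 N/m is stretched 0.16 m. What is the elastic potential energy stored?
PE = ½kx² = ½(413)(0.16)² = 5.286 J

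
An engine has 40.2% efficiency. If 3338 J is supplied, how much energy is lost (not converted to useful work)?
W_lost = W_in(1 − η) = 3338·(1 − 0.402) = 1996 J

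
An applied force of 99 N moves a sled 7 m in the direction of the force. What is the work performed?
W = F·d = (99)(7) = 693.0 J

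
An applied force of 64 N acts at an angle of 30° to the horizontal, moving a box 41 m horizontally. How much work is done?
W = F·d·cosθ = (64)(41)cos(30°) = 2272 J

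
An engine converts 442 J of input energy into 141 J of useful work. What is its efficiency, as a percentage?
η = W_out/W_in = 141/442 = 31.9%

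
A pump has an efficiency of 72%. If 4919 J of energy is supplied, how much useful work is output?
W_out = η·W_in = 0.72·4919 = 3541.68 J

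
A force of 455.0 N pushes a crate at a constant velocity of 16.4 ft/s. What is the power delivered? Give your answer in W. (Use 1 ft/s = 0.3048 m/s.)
Convert to SI: F = 455.0 N, v = 4.99872 m/s
P = Fv = (455.0)(4.99872) = 2274 W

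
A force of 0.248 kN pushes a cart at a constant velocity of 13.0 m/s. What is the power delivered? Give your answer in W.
Convert to SI: F = 248.0 N, v = 13.0 m/s
P = Fv = (248.0)(13.0) = 3224 W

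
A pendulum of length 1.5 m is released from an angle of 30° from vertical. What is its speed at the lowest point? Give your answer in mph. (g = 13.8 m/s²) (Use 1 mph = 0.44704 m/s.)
h = L(1 − cosθ) = 1.5(1 − cos30°) = 0.200962 m
v = √(2gh) = √(2·13.8·0.200962) = 2.35511 m/s = 5.268 mph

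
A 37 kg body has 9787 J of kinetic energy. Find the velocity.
v = √(2·KE/m) = √(2·9787/37) = 23.0 m/s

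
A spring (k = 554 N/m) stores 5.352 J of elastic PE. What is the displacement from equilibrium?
x = √(2·PE/k) = √(2·5.352/554) = 0.139 m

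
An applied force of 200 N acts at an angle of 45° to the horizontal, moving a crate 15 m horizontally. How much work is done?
W = F·d·cosθ = (200)(15)cos(45°) = 2121 J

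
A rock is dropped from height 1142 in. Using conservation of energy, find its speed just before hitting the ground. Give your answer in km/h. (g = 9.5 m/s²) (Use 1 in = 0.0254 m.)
Convert to SI: h = 29.0068 m
mgh = ½mv² ⇒ v = √(2gh) = √(2·9.5·29.0068) = 23.4761 m/s = 84.51 km/h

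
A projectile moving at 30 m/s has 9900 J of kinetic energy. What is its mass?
m = 2·KE/v² = 2·9900/(30)² = 22.0 kg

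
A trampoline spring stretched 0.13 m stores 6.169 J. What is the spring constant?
k = 2·PE/x² = 2·6.169/(0.13)² = 730.1 N/m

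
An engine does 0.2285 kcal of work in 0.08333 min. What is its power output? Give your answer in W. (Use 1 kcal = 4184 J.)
Convert to SI: W = 956.044 J, t = 4.9998 s
P = W/t = 956.044/4.9998 = 191.2 W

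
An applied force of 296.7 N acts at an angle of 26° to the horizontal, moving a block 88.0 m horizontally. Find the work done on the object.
W = F·d·cosθ = (296.7)(88.0)cos(26°) = 23470 J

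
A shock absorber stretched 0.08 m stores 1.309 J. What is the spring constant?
k = 2·PE/x² = 2·1.309/(0.08)² = 409.1 N/m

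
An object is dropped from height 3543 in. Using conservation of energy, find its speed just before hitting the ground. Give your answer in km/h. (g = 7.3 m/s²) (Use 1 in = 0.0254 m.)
Convert to SI: h = 89.9922 m
mgh = ½mv² ⇒ v = √(2gh) = √(2·7.3·89.9922) = 36.2476 m/s = 130.5 km/h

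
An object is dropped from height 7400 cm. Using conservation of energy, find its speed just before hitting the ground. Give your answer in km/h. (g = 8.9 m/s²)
Convert to SI: h = 74.0 m
mgh = ½mv² ⇒ v = √(2gh) = √(2·8.9·74.0) = 36.2933 m/s = 130.7 km/h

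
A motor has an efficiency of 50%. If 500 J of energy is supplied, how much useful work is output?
W_out = η·W_in = 0.5·500 = 250.0 J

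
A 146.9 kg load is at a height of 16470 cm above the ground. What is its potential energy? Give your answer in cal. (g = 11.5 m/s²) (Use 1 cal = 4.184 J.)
Convert to SI: m = 146.9 kg, h = 164.7 m
PE = mgh = (146.9)(11.5)(164.7) = 278236 J = 66500 cal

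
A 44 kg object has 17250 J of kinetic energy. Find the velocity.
v = √(2·KE/m) = √(2·17250/44) = 28.0 m/s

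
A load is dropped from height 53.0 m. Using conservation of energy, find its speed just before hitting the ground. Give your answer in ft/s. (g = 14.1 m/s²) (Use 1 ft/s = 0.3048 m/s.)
mgh = ½mv² ⇒ v = √(2gh) = √(2·14.1·53.0) = 38.6601 m/s = 126.8 ft/s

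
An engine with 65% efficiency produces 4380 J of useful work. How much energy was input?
W_in = W_out/η = 4380/0.65 = 6738 J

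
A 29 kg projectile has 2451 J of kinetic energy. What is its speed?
v = √(2·KE/m) = √(2·2451/29) = 13.0 m/s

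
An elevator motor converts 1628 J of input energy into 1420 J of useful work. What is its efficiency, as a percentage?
η = W_out/W_in = 1420/1628 = 87.22%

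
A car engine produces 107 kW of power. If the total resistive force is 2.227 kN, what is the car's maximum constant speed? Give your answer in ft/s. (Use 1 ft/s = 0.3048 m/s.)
Convert to SI: F = 2227.0 N
P = Fv ⇒ v = P/F = 107000 W/2227.0 N = 48.0467 m/s = 157.6 ft/s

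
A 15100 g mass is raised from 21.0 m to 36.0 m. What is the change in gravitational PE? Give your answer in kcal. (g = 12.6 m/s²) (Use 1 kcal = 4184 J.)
Convert to SI: m = 15.1 kg, Δh = 15.0 m
ΔPE = mgΔh = (15.1)(12.6)(15.0) = 2853.9 J = 0.6821 kcal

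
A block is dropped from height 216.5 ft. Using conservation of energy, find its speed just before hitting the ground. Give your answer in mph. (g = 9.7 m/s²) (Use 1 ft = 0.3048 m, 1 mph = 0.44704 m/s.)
Convert to SI: h = 65.9892 m
mgh = ½mv² ⇒ v = √(2gh) = √(2·9.7·65.9892) = 35.7797 m/s = 80.04 mph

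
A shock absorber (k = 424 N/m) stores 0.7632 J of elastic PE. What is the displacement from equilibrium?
x = √(2·PE/k) = √(2·0.7632/424) = 0.06 m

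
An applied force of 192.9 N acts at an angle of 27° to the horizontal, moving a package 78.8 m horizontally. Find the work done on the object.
W = F·d·cosθ = (192.9)(78.8)cos(27°) = 13540 J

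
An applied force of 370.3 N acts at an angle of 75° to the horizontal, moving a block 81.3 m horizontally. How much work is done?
W = F·d·cosθ = (370.3)(81.3)cos(75°) = 7792 J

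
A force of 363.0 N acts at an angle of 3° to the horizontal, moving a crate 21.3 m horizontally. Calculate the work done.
W = F·d·cosθ = (363.0)(21.3)cos(3°) = 7721 J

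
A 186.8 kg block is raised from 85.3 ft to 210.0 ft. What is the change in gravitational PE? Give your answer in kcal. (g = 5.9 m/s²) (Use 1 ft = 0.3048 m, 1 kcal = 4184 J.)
Convert to SI: m = 186.8 kg, Δh = 38.0086 m
ΔPE = mgΔh = (186.8)(5.9)(38.0086) = 41890.0 J = 10.01 kcal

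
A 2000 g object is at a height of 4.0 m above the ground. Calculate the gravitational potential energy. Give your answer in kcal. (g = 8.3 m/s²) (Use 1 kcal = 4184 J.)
Convert to SI: m = 2.0 kg, h = 4.0 m
PE = mgh = (2.0)(8.3)(4.0) = 66.4 J = 0.01587 kcal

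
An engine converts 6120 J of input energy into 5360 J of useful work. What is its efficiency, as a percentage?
η = W_out/W_in = 5360/6120 = 87.58%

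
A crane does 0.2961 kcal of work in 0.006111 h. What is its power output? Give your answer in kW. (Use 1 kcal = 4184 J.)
Convert to SI: W = 1238.88 J, t = 21.9996 s
P = W/t = 1238.88/21.9996 = 56.3139 W = 0.05631 kW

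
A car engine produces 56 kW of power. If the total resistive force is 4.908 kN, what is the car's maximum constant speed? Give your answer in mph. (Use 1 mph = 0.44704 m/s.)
Convert to SI: F = 4908.0 N
P = Fv ⇒ v = P/F = 56000 W/4908.0 N = 11.4099 m/s = 25.52 mph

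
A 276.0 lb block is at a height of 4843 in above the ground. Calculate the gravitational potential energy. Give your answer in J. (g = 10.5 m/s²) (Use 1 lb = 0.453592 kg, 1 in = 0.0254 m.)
Convert to SI: m = 125.191 kg, h = 123.012 m
PE = mgh = (125.191)(10.5)(123.012) = 161700 J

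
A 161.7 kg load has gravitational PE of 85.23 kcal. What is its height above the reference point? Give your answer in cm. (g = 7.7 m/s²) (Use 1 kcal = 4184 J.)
Convert to SI: m = 161.7 kg, PE = 356602 J
h = PE/(mg) = 356602/(161.7·7.7) = 286.407 m = 28640 cm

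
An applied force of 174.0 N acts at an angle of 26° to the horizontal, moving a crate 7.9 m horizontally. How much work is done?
W = F·d·cosθ = (174.0)(7.9)cos(26°) = 1235 J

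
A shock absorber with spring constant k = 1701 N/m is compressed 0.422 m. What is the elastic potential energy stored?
PE = ½kx² = ½(1701)(0.422)² = 151.5 J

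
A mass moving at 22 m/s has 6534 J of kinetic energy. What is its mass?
m = 2·KE/v² = 2·6534/(22)² = 27.0 kg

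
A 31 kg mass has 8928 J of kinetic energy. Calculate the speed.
v = √(2·KE/m) = √(2·8928/31) = 24.0 m/s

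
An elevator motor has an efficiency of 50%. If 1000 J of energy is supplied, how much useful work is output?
W_out = η·W_in = 0.5·1000 = 500.0 J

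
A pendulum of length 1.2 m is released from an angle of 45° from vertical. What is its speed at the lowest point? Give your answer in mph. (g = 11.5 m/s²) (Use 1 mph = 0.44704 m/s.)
h = L(1 − cosθ) = 1.2(1 − cos45°) = 0.351472 m
v = √(2gh) = √(2·11.5·0.351472) = 2.84321 m/s = 6.36 mph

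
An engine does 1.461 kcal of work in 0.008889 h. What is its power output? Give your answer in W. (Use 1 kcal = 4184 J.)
Convert to SI: W = 6112.82 J, t = 32.0004 s
P = W/t = 6112.82/32.0004 = 191.0 W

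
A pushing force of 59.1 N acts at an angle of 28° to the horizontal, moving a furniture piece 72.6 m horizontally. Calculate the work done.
W = F·d·cosθ = (59.1)(72.6)cos(28°) = 3788 J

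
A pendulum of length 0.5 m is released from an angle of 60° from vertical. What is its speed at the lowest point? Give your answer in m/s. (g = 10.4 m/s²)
h = L(1 − cosθ) = 0.5(1 − cos60°) = 0.25 m
v = √(2gh) = √(2·10.4·0.25) = 2.28 m/s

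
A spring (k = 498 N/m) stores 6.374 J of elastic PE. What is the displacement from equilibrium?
x = √(2·PE/k) = √(2·6.374/498) = 0.16 m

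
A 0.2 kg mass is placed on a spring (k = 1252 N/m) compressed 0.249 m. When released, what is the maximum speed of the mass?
½kx² = ½mv² ⇒ v = x√(k/m) = (0.249)√(1252/0.2) = 19.7 m/s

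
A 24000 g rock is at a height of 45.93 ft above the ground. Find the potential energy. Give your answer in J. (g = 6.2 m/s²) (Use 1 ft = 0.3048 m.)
Convert to SI: m = 24.0 kg, h = 13.9995 m
PE = mgh = (24.0)(6.2)(13.9995) = 2083 J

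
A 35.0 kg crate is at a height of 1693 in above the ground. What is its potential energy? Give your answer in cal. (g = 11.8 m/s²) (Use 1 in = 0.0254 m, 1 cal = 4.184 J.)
Convert to SI: m = 35.0 kg, h = 43.0022 m
PE = mgh = (35.0)(11.8)(43.0022) = 17759.9 J = 4245 cal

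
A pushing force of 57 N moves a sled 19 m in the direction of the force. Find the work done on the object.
W = F·d = (57)(19) = 1083 J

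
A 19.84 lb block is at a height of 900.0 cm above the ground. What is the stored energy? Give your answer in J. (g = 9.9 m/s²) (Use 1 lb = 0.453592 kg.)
Convert to SI: m = 8.99927 kg, h = 9.0 m
PE = mgh = (8.99927)(9.9)(9.0) = 801.8 J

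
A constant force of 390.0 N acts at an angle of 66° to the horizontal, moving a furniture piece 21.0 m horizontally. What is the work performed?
W = F·d·cosθ = (390.0)(21.0)cos(66°) = 3331 J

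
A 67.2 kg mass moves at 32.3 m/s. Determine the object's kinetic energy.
KE = ½mv² = ½(67.2)(32.3)² = 35050 J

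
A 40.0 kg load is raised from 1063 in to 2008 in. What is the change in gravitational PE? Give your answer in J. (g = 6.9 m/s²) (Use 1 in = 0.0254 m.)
Convert to SI: m = 40.0 kg, Δh = 24.003 m
ΔPE = mgΔh = (40.0)(6.9)(24.003) = 6625 J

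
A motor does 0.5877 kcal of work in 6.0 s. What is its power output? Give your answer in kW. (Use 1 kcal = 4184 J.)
Convert to SI: W = 2458.94 J, t = 6.0 s
P = W/t = 2458.94/6.0 = 409.823 W = 0.4098 kW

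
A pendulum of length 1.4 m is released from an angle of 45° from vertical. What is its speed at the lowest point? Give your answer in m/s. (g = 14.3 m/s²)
h = L(1 − cosθ) = 1.4(1 − cos45°) = 0.410051 m
v = √(2gh) = √(2·14.3·0.410051) = 3.425 m/s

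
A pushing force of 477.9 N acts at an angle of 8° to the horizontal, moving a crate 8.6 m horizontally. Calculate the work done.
W = F·d·cosθ = (477.9)(8.6)cos(8°) = 4070 J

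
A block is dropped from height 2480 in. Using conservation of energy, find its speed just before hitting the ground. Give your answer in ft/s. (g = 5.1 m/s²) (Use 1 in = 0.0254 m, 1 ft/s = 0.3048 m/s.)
Convert to SI: h = 62.992 m
mgh = ½mv² ⇒ v = √(2gh) = √(2·5.1·62.992) = 25.3479 m/s = 83.16 ft/s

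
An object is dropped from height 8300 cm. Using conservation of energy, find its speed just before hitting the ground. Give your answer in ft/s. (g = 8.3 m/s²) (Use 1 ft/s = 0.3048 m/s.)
Convert to SI: h = 83.0 m
mgh = ½mv² ⇒ v = √(2gh) = √(2·8.3·83.0) = 37.1187 m/s = 121.8 ft/s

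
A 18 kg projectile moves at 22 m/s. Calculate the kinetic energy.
KE = ½mv² = ½(18)(22)² = 4356.0 J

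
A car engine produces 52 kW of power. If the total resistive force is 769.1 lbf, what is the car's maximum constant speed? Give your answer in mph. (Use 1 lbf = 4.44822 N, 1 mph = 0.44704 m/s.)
Convert to SI: F = 3421.13 N
P = Fv ⇒ v = P/F = 52000 W/3421.13 N = 15.1997 m/s = 34.0 mph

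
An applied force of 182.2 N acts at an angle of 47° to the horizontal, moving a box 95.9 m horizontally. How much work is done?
W = F·d·cosθ = (182.2)(95.9)cos(47°) = 11920 J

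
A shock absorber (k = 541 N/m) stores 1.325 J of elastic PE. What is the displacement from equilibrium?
x = √(2·PE/k) = √(2·1.325/541) = 0.06999 m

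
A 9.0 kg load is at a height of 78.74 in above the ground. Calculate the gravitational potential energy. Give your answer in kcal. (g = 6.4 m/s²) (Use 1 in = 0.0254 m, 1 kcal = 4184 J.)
Convert to SI: m = 9.0 kg, h = 2.0 m
PE = mgh = (9.0)(6.4)(2.0) = 115.2 J = 0.02753 kcal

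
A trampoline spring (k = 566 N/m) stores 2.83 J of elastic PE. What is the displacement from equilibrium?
x = √(2·PE/k) = √(2·2.83/566) = 0.1 m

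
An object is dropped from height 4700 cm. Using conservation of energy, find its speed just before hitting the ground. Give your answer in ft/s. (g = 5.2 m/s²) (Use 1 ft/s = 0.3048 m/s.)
Convert to SI: h = 47.0 m
mgh = ½mv² ⇒ v = √(2gh) = √(2·5.2·47.0) = 22.1088 m/s = 72.54 ft/s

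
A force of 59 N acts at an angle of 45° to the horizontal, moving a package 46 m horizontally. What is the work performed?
W = F·d·cosθ = (59)(46)cos(45°) = 1919 J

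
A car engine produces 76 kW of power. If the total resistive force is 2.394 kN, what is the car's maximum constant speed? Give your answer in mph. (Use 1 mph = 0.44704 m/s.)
Convert to SI: F = 2394.0 N
P = Fv ⇒ v = P/F = 76000 W/2394.0 N = 31.746 m/s = 71.01 mph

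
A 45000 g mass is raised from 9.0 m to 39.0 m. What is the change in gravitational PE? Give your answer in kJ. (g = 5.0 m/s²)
Convert to SI: m = 45.0 kg, Δh = 30.0 m
ΔPE = mgΔh = (45.0)(5.0)(30.0) = 6750.0 J = 6.75 kJ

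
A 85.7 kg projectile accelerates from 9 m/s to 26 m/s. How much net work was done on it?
W = ΔKE = ½m(v₂² − v₁²) = ½(85.7)(26² − 9²) = 25495.75 J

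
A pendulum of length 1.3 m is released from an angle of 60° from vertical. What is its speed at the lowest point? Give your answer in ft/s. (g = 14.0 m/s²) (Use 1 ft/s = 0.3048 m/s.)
h = L(1 − cosθ) = 1.3(1 − cos60°) = 0.65 m
v = √(2gh) = √(2·14.0·0.65) = 4.26615 m/s = 14.0 ft/s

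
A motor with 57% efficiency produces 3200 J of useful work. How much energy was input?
W_in = W_out/η = 3200/0.57 = 5614 J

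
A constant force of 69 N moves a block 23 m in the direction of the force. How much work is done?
W = F·d = (69)(23) = 1587 J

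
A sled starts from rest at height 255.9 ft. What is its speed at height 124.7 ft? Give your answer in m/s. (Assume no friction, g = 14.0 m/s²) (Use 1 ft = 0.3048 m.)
Convert to SI: h₁−h₂ = 39.9898 m
mgh₁ = mgh₂ + ½mv² ⇒ v = √(2g(h₁−h₂)) = √(2·14.0·39.9898) = 33.46 m/s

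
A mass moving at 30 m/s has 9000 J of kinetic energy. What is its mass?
m = 2·KE/v² = 2·9000/(30)² = 20.0 kg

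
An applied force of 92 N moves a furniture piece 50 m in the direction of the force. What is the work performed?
W = F·d = (92)(50) = 4600 J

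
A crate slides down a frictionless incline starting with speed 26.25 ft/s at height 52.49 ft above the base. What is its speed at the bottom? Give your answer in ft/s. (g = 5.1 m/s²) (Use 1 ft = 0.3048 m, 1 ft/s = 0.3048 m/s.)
Convert to SI: v₀ = 8.001 m/s, h = 15.999 m
½mv₀² + mgh = ½mv² ⇒ v = √(v₀² + 2gh) = √(8.001² + 2·5.1·15.999) = 15.0733 m/s = 49.45 ft/s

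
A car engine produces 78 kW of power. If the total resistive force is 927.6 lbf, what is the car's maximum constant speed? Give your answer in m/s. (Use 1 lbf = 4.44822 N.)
Convert to SI: F = 4126.17 N
P = Fv ⇒ v = P/F = 78000 W/4126.17 N = 18.9 m/s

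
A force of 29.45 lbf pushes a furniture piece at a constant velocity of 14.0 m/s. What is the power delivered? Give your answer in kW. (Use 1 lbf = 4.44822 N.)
Convert to SI: F = 131.0 N, v = 14.0 m/s
P = Fv = (131.0)(14.0) = 1834.0 W = 1.834 kW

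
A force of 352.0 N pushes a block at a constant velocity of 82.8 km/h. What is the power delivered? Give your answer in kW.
Convert to SI: F = 352.0 N, v = 23.0 m/s
P = Fv = (352.0)(23.0) = 8096.0 W = 8.096 kW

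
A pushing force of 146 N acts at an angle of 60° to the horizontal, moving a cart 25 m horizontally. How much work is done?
W = F·d·cosθ = (146)(25)cos(60°) = 1825 J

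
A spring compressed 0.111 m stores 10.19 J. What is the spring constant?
k = 2·PE/x² = 2·10.19/(0.111)² = 1654 N/m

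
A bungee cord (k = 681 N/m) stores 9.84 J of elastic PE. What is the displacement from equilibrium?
x = √(2·PE/k) = √(2·9.84/681) = 0.17 m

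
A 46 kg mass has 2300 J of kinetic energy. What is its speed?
v = √(2·KE/m) = √(2·2300/46) = 10.0 m/s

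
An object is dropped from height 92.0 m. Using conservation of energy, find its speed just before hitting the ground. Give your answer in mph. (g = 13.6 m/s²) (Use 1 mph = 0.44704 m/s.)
mgh = ½mv² ⇒ v = √(2gh) = √(2·13.6·92.0) = 50.024 m/s = 111.9 mph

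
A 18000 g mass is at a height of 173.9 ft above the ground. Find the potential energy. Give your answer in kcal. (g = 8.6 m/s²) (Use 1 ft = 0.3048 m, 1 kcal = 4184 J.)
Convert to SI: m = 18.0 kg, h = 53.0047 m
PE = mgh = (18.0)(8.6)(53.0047) = 8205.13 J = 1.961 kcal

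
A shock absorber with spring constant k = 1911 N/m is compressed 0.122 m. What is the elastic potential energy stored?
PE = ½kx² = ½(1911)(0.122)² = 14.22 J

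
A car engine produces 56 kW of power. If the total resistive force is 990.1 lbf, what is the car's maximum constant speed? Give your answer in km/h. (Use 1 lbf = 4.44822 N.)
Convert to SI: F = 4404.18 N
P = Fv ⇒ v = P/F = 56000 W/4404.18 N = 12.7152 m/s = 45.77 km/h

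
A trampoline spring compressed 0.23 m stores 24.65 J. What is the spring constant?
k = 2·PE/x² = 2·24.65/(0.23)² = 931.9 N/m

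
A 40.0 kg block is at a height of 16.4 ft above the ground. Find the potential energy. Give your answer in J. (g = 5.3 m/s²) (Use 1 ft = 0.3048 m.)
Convert to SI: m = 40.0 kg, h = 4.99872 m
PE = mgh = (40.0)(5.3)(4.99872) = 1060 J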